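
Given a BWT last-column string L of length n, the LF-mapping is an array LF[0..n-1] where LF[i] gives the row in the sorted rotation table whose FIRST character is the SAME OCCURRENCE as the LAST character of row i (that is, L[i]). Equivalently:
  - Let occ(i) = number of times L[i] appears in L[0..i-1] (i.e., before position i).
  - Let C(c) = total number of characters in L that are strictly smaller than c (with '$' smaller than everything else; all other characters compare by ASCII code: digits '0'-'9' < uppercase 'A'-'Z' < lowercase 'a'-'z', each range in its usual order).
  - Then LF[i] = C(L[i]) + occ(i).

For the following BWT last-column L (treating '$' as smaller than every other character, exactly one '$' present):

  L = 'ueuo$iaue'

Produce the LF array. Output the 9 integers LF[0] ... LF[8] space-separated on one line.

Answer: 6 2 7 5 0 4 1 8 3

Derivation:
Char counts: '$':1, 'a':1, 'e':2, 'i':1, 'o':1, 'u':3
C (first-col start): C('$')=0, C('a')=1, C('e')=2, C('i')=4, C('o')=5, C('u')=6
L[0]='u': occ=0, LF[0]=C('u')+0=6+0=6
L[1]='e': occ=0, LF[1]=C('e')+0=2+0=2
L[2]='u': occ=1, LF[2]=C('u')+1=6+1=7
L[3]='o': occ=0, LF[3]=C('o')+0=5+0=5
L[4]='$': occ=0, LF[4]=C('$')+0=0+0=0
L[5]='i': occ=0, LF[5]=C('i')+0=4+0=4
L[6]='a': occ=0, LF[6]=C('a')+0=1+0=1
L[7]='u': occ=2, LF[7]=C('u')+2=6+2=8
L[8]='e': occ=1, LF[8]=C('e')+1=2+1=3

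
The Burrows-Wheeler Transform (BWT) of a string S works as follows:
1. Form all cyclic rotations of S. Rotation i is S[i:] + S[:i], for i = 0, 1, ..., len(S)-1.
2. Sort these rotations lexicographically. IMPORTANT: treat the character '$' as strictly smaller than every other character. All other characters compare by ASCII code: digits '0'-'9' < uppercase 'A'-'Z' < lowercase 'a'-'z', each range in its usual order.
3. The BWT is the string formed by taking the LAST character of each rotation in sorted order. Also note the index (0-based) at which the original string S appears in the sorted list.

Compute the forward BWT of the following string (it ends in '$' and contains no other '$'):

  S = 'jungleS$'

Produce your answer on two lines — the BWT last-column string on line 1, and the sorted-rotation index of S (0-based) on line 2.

Answer: Seln$guj
4

Derivation:
All 8 rotations (rotation i = S[i:]+S[:i]):
  rot[0] = jungleS$
  rot[1] = ungleS$j
  rot[2] = ngleS$ju
  rot[3] = gleS$jun
  rot[4] = leS$jung
  rot[5] = eS$jungl
  rot[6] = S$jungle
  rot[7] = $jungleS
Sorted (with $ < everything):
  sorted[0] = $jungleS  (last char: 'S')
  sorted[1] = S$jungle  (last char: 'e')
  sorted[2] = eS$jungl  (last char: 'l')
  sorted[3] = gleS$jun  (last char: 'n')
  sorted[4] = jungleS$  (last char: '$')
  sorted[5] = leS$jung  (last char: 'g')
  sorted[6] = ngleS$ju  (last char: 'u')
  sorted[7] = ungleS$j  (last char: 'j')
Last column: Seln$guj
Original string S is at sorted index 4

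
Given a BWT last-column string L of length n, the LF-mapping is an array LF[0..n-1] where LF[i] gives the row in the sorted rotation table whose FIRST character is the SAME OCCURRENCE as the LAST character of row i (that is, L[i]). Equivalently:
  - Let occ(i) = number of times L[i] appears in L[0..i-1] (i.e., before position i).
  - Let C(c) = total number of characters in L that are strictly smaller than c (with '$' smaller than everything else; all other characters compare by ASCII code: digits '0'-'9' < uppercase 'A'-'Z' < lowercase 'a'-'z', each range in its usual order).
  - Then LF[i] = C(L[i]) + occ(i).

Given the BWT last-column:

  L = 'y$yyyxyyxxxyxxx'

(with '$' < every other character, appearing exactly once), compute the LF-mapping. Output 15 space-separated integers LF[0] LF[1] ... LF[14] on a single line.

Answer: 8 0 9 10 11 1 12 13 2 3 4 14 5 6 7

Derivation:
Char counts: '$':1, 'x':7, 'y':7
C (first-col start): C('$')=0, C('x')=1, C('y')=8
L[0]='y': occ=0, LF[0]=C('y')+0=8+0=8
L[1]='$': occ=0, LF[1]=C('$')+0=0+0=0
L[2]='y': occ=1, LF[2]=C('y')+1=8+1=9
L[3]='y': occ=2, LF[3]=C('y')+2=8+2=10
L[4]='y': occ=3, LF[4]=C('y')+3=8+3=11
L[5]='x': occ=0, LF[5]=C('x')+0=1+0=1
L[6]='y': occ=4, LF[6]=C('y')+4=8+4=12
L[7]='y': occ=5, LF[7]=C('y')+5=8+5=13
L[8]='x': occ=1, LF[8]=C('x')+1=1+1=2
L[9]='x': occ=2, LF[9]=C('x')+2=1+2=3
L[10]='x': occ=3, LF[10]=C('x')+3=1+3=4
L[11]='y': occ=6, LF[11]=C('y')+6=8+6=14
L[12]='x': occ=4, LF[12]=C('x')+4=1+4=5
L[13]='x': occ=5, LF[13]=C('x')+5=1+5=6
L[14]='x': occ=6, LF[14]=C('x')+6=1+6=7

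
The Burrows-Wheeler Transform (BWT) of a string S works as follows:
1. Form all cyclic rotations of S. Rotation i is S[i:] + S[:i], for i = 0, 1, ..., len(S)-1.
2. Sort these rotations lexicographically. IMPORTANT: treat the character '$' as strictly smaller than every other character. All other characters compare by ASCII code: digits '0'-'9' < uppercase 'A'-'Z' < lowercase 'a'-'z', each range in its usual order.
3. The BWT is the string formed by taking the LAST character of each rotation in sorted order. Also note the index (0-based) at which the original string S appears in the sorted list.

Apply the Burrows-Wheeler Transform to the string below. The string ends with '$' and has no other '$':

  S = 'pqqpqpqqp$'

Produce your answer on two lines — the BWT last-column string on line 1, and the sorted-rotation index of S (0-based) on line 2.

Answer: pqqq$qqppp
4

Derivation:
All 10 rotations (rotation i = S[i:]+S[:i]):
  rot[0] = pqqpqpqqp$
  rot[1] = qqpqpqqp$p
  rot[2] = qpqpqqp$pq
  rot[3] = pqpqqp$pqq
  rot[4] = qpqqp$pqqp
  rot[5] = pqqp$pqqpq
  rot[6] = qqp$pqqpqp
  rot[7] = qp$pqqpqpq
  rot[8] = p$pqqpqpqq
  rot[9] = $pqqpqpqqp
Sorted (with $ < everything):
  sorted[0] = $pqqpqpqqp  (last char: 'p')
  sorted[1] = p$pqqpqpqq  (last char: 'q')
  sorted[2] = pqpqqp$pqq  (last char: 'q')
  sorted[3] = pqqp$pqqpq  (last char: 'q')
  sorted[4] = pqqpqpqqp$  (last char: '$')
  sorted[5] = qp$pqqpqpq  (last char: 'q')
  sorted[6] = qpqpqqp$pq  (last char: 'q')
  sorted[7] = qpqqp$pqqp  (last char: 'p')
  sorted[8] = qqp$pqqpqp  (last char: 'p')
  sorted[9] = qqpqpqqp$p  (last char: 'p')
Last column: pqqq$qqppp
Original string S is at sorted index 4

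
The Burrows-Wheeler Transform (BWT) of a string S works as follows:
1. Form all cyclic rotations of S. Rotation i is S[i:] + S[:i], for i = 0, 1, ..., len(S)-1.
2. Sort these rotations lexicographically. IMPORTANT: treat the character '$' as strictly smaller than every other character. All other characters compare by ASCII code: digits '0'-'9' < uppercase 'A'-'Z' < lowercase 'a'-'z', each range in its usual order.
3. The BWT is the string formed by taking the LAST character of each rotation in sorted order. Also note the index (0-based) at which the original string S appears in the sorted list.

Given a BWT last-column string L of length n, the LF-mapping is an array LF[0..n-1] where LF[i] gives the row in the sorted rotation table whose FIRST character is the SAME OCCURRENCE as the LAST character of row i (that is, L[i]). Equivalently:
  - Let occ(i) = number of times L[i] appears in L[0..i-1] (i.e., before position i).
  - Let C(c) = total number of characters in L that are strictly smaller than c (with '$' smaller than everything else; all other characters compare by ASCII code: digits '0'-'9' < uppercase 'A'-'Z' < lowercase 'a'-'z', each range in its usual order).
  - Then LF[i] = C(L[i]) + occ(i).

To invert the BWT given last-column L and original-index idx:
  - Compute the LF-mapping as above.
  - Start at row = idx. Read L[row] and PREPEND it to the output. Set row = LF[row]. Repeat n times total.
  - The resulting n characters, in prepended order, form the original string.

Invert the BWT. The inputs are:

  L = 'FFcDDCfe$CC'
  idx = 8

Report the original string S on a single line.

Answer: cCeFCDDCfF$

Derivation:
LF mapping: 6 7 8 4 5 1 10 9 0 2 3
Walk LF starting at row 8, prepending L[row]:
  step 1: row=8, L[8]='$', prepend. Next row=LF[8]=0
  step 2: row=0, L[0]='F', prepend. Next row=LF[0]=6
  step 3: row=6, L[6]='f', prepend. Next row=LF[6]=10
  step 4: row=10, L[10]='C', prepend. Next row=LF[10]=3
  step 5: row=3, L[3]='D', prepend. Next row=LF[3]=4
  step 6: row=4, L[4]='D', prepend. Next row=LF[4]=5
  step 7: row=5, L[5]='C', prepend. Next row=LF[5]=1
  step 8: row=1, L[1]='F', prepend. Next row=LF[1]=7
  step 9: row=7, L[7]='e', prepend. Next row=LF[7]=9
  step 10: row=9, L[9]='C', prepend. Next row=LF[9]=2
  step 11: row=2, L[2]='c', prepend. Next row=LF[2]=8
Reversed output: cCeFCDDCfF$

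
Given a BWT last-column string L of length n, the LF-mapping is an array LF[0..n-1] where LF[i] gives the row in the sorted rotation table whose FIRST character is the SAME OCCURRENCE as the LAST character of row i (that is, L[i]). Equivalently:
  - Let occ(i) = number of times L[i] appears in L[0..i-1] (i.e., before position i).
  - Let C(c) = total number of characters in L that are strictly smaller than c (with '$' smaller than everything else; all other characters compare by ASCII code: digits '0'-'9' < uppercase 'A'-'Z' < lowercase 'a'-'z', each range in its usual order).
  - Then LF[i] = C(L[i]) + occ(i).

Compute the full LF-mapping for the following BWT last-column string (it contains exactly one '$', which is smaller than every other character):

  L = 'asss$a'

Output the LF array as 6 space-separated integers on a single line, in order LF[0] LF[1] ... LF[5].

Char counts: '$':1, 'a':2, 's':3
C (first-col start): C('$')=0, C('a')=1, C('s')=3
L[0]='a': occ=0, LF[0]=C('a')+0=1+0=1
L[1]='s': occ=0, LF[1]=C('s')+0=3+0=3
L[2]='s': occ=1, LF[2]=C('s')+1=3+1=4
L[3]='s': occ=2, LF[3]=C('s')+2=3+2=5
L[4]='$': occ=0, LF[4]=C('$')+0=0+0=0
L[5]='a': occ=1, LF[5]=C('a')+1=1+1=2

Answer: 1 3 4 5 0 2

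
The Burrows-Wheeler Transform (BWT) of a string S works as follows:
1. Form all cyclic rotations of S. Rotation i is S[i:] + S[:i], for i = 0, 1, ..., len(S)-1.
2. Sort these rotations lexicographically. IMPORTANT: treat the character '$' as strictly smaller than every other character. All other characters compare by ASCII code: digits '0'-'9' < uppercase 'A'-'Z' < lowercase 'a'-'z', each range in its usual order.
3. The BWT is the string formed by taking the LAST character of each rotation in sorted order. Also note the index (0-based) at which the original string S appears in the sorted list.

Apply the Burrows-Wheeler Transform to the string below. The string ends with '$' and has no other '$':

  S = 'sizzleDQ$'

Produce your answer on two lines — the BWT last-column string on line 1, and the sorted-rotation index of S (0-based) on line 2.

Answer: QeDlsz$zi
6

Derivation:
All 9 rotations (rotation i = S[i:]+S[:i]):
  rot[0] = sizzleDQ$
  rot[1] = izzleDQ$s
  rot[2] = zzleDQ$si
  rot[3] = zleDQ$siz
  rot[4] = leDQ$sizz
  rot[5] = eDQ$sizzl
  rot[6] = DQ$sizzle
  rot[7] = Q$sizzleD
  rot[8] = $sizzleDQ
Sorted (with $ < everything):
  sorted[0] = $sizzleDQ  (last char: 'Q')
  sorted[1] = DQ$sizzle  (last char: 'e')
  sorted[2] = Q$sizzleD  (last char: 'D')
  sorted[3] = eDQ$sizzl  (last char: 'l')
  sorted[4] = izzleDQ$s  (last char: 's')
  sorted[5] = leDQ$sizz  (last char: 'z')
  sorted[6] = sizzleDQ$  (last char: '$')
  sorted[7] = zleDQ$siz  (last char: 'z')
  sorted[8] = zzleDQ$si  (last char: 'i')
Last column: QeDlsz$zi
Original string S is at sorted index 6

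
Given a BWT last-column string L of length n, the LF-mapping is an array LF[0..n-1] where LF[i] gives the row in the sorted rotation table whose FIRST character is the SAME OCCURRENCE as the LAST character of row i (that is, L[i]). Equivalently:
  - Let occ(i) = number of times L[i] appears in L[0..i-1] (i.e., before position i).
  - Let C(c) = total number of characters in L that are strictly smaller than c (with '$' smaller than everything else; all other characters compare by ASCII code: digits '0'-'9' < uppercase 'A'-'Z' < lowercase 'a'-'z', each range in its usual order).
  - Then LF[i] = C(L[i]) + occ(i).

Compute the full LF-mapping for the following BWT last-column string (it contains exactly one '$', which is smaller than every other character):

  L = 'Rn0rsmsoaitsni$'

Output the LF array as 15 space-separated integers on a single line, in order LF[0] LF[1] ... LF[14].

Answer: 2 7 1 10 11 6 12 9 3 4 14 13 8 5 0

Derivation:
Char counts: '$':1, '0':1, 'R':1, 'a':1, 'i':2, 'm':1, 'n':2, 'o':1, 'r':1, 's':3, 't':1
C (first-col start): C('$')=0, C('0')=1, C('R')=2, C('a')=3, C('i')=4, C('m')=6, C('n')=7, C('o')=9, C('r')=10, C('s')=11, C('t')=14
L[0]='R': occ=0, LF[0]=C('R')+0=2+0=2
L[1]='n': occ=0, LF[1]=C('n')+0=7+0=7
L[2]='0': occ=0, LF[2]=C('0')+0=1+0=1
L[3]='r': occ=0, LF[3]=C('r')+0=10+0=10
L[4]='s': occ=0, LF[4]=C('s')+0=11+0=11
L[5]='m': occ=0, LF[5]=C('m')+0=6+0=6
L[6]='s': occ=1, LF[6]=C('s')+1=11+1=12
L[7]='o': occ=0, LF[7]=C('o')+0=9+0=9
L[8]='a': occ=0, LF[8]=C('a')+0=3+0=3
L[9]='i': occ=0, LF[9]=C('i')+0=4+0=4
L[10]='t': occ=0, LF[10]=C('t')+0=14+0=14
L[11]='s': occ=2, LF[11]=C('s')+2=11+2=13
L[12]='n': occ=1, LF[12]=C('n')+1=7+1=8
L[13]='i': occ=1, LF[13]=C('i')+1=4+1=5
L[14]='$': occ=0, LF[14]=C('$')+0=0+0=0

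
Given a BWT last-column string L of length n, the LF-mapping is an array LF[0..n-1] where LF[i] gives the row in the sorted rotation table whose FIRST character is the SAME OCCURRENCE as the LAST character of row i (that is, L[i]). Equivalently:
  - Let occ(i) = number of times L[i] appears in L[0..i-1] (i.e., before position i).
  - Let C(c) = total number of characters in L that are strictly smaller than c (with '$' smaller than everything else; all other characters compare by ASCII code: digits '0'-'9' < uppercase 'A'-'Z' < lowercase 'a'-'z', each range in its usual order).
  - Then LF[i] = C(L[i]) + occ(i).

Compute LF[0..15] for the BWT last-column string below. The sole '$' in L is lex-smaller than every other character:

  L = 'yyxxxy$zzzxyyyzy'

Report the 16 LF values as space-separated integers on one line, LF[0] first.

Answer: 5 6 1 2 3 7 0 12 13 14 4 8 9 10 15 11

Derivation:
Char counts: '$':1, 'x':4, 'y':7, 'z':4
C (first-col start): C('$')=0, C('x')=1, C('y')=5, C('z')=12
L[0]='y': occ=0, LF[0]=C('y')+0=5+0=5
L[1]='y': occ=1, LF[1]=C('y')+1=5+1=6
L[2]='x': occ=0, LF[2]=C('x')+0=1+0=1
L[3]='x': occ=1, LF[3]=C('x')+1=1+1=2
L[4]='x': occ=2, LF[4]=C('x')+2=1+2=3
L[5]='y': occ=2, LF[5]=C('y')+2=5+2=7
L[6]='$': occ=0, LF[6]=C('$')+0=0+0=0
L[7]='z': occ=0, LF[7]=C('z')+0=12+0=12
L[8]='z': occ=1, LF[8]=C('z')+1=12+1=13
L[9]='z': occ=2, LF[9]=C('z')+2=12+2=14
L[10]='x': occ=3, LF[10]=C('x')+3=1+3=4
L[11]='y': occ=3, LF[11]=C('y')+3=5+3=8
L[12]='y': occ=4, LF[12]=C('y')+4=5+4=9
L[13]='y': occ=5, LF[13]=C('y')+5=5+5=10
L[14]='z': occ=3, LF[14]=C('z')+3=12+3=15
L[15]='y': occ=6, LF[15]=C('y')+6=5+6=11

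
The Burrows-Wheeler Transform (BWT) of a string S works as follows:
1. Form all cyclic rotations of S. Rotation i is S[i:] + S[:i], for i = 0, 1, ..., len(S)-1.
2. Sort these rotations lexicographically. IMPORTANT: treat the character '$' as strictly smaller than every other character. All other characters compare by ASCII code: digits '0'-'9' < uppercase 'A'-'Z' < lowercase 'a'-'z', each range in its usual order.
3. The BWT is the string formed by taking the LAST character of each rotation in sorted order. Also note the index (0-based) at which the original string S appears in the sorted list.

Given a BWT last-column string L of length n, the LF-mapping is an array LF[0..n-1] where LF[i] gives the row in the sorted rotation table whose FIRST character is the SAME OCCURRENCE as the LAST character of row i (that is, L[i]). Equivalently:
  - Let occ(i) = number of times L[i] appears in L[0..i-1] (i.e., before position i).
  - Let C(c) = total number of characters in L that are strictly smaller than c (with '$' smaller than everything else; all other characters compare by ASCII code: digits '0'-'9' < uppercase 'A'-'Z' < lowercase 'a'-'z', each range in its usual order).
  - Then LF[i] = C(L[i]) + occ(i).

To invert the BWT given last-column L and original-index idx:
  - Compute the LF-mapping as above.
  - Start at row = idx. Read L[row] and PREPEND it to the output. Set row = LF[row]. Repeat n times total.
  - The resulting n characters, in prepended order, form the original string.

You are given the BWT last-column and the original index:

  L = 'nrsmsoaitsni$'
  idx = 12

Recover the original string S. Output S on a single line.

Answer: transmission$

Derivation:
LF mapping: 5 8 9 4 10 7 1 2 12 11 6 3 0
Walk LF starting at row 12, prepending L[row]:
  step 1: row=12, L[12]='$', prepend. Next row=LF[12]=0
  step 2: row=0, L[0]='n', prepend. Next row=LF[0]=5
  step 3: row=5, L[5]='o', prepend. Next row=LF[5]=7
  step 4: row=7, L[7]='i', prepend. Next row=LF[7]=2
  step 5: row=2, L[2]='s', prepend. Next row=LF[2]=9
  step 6: row=9, L[9]='s', prepend. Next row=LF[9]=11
  step 7: row=11, L[11]='i', prepend. Next row=LF[11]=3
  step 8: row=3, L[3]='m', prepend. Next row=LF[3]=4
  step 9: row=4, L[4]='s', prepend. Next row=LF[4]=10
  step 10: row=10, L[10]='n', prepend. Next row=LF[10]=6
  step 11: row=6, L[6]='a', prepend. Next row=LF[6]=1
  step 12: row=1, L[1]='r', prepend. Next row=LF[1]=8
  step 13: row=8, L[8]='t', prepend. Next row=LF[8]=12
Reversed output: transmission$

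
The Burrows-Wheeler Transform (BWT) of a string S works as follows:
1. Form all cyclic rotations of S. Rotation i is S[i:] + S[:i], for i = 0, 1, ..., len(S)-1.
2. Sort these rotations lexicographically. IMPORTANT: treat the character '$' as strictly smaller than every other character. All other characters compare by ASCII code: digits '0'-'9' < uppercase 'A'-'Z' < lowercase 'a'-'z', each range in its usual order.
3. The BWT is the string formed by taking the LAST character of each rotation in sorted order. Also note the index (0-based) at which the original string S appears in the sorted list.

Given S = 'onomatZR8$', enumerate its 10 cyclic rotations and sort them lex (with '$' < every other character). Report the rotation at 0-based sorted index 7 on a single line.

Answer: omatZR8$on

Derivation:
All 10 rotations (rotation i = S[i:]+S[:i]):
  rot[0] = onomatZR8$
  rot[1] = nomatZR8$o
  rot[2] = omatZR8$on
  rot[3] = matZR8$ono
  rot[4] = atZR8$onom
  rot[5] = tZR8$onoma
  rot[6] = ZR8$onomat
  rot[7] = R8$onomatZ
  rot[8] = 8$onomatZR
  rot[9] = $onomatZR8
Sorted (with $ < everything):
  sorted[0] = $onomatZR8
  sorted[1] = 8$onomatZR
  sorted[2] = R8$onomatZ
  sorted[3] = ZR8$onomat
  sorted[4] = atZR8$onom
  sorted[5] = matZR8$ono
  sorted[6] = nomatZR8$o
  sorted[7] = omatZR8$on
  sorted[8] = onomatZR8$
  sorted[9] = tZR8$onoma
sorted[7] = omatZR8$on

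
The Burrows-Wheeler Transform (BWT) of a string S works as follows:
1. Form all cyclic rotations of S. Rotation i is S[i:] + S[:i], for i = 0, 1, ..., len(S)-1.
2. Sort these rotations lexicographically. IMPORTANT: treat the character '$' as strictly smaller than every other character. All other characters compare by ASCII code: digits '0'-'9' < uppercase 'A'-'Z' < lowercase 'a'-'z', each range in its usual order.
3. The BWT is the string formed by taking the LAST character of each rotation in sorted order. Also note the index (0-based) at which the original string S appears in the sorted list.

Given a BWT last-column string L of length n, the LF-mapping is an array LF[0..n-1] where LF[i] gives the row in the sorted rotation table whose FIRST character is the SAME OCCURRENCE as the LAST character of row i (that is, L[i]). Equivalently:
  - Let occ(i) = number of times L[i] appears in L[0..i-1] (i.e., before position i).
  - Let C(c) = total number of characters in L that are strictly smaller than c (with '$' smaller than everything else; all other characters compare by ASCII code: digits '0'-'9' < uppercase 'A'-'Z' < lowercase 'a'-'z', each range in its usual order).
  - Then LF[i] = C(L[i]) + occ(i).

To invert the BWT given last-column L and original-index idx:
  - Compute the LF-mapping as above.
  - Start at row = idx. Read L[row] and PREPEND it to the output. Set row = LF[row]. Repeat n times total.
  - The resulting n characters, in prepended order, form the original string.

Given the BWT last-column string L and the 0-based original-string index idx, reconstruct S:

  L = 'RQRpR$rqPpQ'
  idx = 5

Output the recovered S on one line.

LF mapping: 4 2 5 7 6 0 10 9 1 8 3
Walk LF starting at row 5, prepending L[row]:
  step 1: row=5, L[5]='$', prepend. Next row=LF[5]=0
  step 2: row=0, L[0]='R', prepend. Next row=LF[0]=4
  step 3: row=4, L[4]='R', prepend. Next row=LF[4]=6
  step 4: row=6, L[6]='r', prepend. Next row=LF[6]=10
  step 5: row=10, L[10]='Q', prepend. Next row=LF[10]=3
  step 6: row=3, L[3]='p', prepend. Next row=LF[3]=7
  step 7: row=7, L[7]='q', prepend. Next row=LF[7]=9
  step 8: row=9, L[9]='p', prepend. Next row=LF[9]=8
  step 9: row=8, L[8]='P', prepend. Next row=LF[8]=1
  step 10: row=1, L[1]='Q', prepend. Next row=LF[1]=2
  step 11: row=2, L[2]='R', prepend. Next row=LF[2]=5
Reversed output: RQPpqpQrRR$

Answer: RQPpqpQrRR$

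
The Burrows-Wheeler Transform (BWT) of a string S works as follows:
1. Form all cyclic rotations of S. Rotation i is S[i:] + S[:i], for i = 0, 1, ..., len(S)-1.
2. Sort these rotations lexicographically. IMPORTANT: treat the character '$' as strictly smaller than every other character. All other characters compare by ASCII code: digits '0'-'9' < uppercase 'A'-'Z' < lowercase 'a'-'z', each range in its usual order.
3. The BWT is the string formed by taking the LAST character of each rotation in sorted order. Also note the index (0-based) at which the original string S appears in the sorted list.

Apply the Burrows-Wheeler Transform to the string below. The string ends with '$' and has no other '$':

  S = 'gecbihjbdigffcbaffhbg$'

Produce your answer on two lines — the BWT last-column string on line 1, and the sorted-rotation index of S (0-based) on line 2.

All 22 rotations (rotation i = S[i:]+S[:i]):
  rot[0] = gecbihjbdigffcbaffhbg$
  rot[1] = ecbihjbdigffcbaffhbg$g
  rot[2] = cbihjbdigffcbaffhbg$ge
  rot[3] = bihjbdigffcbaffhbg$gec
  rot[4] = ihjbdigffcbaffhbg$gecb
  rot[5] = hjbdigffcbaffhbg$gecbi
  rot[6] = jbdigffcbaffhbg$gecbih
  rot[7] = bdigffcbaffhbg$gecbihj
  rot[8] = digffcbaffhbg$gecbihjb
  rot[9] = igffcbaffhbg$gecbihjbd
  rot[10] = gffcbaffhbg$gecbihjbdi
  rot[11] = ffcbaffhbg$gecbihjbdig
  rot[12] = fcbaffhbg$gecbihjbdigf
  rot[13] = cbaffhbg$gecbihjbdigff
  rot[14] = baffhbg$gecbihjbdigffc
  rot[15] = affhbg$gecbihjbdigffcb
  rot[16] = ffhbg$gecbihjbdigffcba
  rot[17] = fhbg$gecbihjbdigffcbaf
  rot[18] = hbg$gecbihjbdigffcbaff
  rot[19] = bg$gecbihjbdigffcbaffh
  rot[20] = g$gecbihjbdigffcbaffhb
  rot[21] = $gecbihjbdigffcbaffhbg
Sorted (with $ < everything):
  sorted[0] = $gecbihjbdigffcbaffhbg  (last char: 'g')
  sorted[1] = affhbg$gecbihjbdigffcb  (last char: 'b')
  sorted[2] = baffhbg$gecbihjbdigffc  (last char: 'c')
  sorted[3] = bdigffcbaffhbg$gecbihj  (last char: 'j')
  sorted[4] = bg$gecbihjbdigffcbaffh  (last char: 'h')
  sorted[5] = bihjbdigffcbaffhbg$gec  (last char: 'c')
  sorted[6] = cbaffhbg$gecbihjbdigff  (last char: 'f')
  sorted[7] = cbihjbdigffcbaffhbg$ge  (last char: 'e')
  sorted[8] = digffcbaffhbg$gecbihjb  (last char: 'b')
  sorted[9] = ecbihjbdigffcbaffhbg$g  (last char: 'g')
  sorted[10] = fcbaffhbg$gecbihjbdigf  (last char: 'f')
  sorted[11] = ffcbaffhbg$gecbihjbdig  (last char: 'g')
  sorted[12] = ffhbg$gecbihjbdigffcba  (last char: 'a')
  sorted[13] = fhbg$gecbihjbdigffcbaf  (last char: 'f')
  sorted[14] = g$gecbihjbdigffcbaffhb  (last char: 'b')
  sorted[15] = gecbihjbdigffcbaffhbg$  (last char: '$')
  sorted[16] = gffcbaffhbg$gecbihjbdi  (last char: 'i')
  sorted[17] = hbg$gecbihjbdigffcbaff  (last char: 'f')
  sorted[18] = hjbdigffcbaffhbg$gecbi  (last char: 'i')
  sorted[19] = igffcbaffhbg$gecbihjbd  (last char: 'd')
  sorted[20] = ihjbdigffcbaffhbg$gecb  (last char: 'b')
  sorted[21] = jbdigffcbaffhbg$gecbih  (last char: 'h')
Last column: gbcjhcfebgfgafb$ifidbh
Original string S is at sorted index 15

Answer: gbcjhcfebgfgafb$ifidbh
15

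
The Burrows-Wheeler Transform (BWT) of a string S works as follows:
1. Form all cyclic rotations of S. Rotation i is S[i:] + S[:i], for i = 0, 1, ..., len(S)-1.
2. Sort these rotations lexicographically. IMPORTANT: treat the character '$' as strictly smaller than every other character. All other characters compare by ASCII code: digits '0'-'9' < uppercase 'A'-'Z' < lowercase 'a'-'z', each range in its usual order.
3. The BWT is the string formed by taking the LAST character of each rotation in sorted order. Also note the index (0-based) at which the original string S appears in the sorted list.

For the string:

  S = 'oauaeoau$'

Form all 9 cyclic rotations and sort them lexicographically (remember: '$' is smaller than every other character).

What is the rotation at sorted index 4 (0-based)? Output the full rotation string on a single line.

Answer: eoau$oaua

Derivation:
All 9 rotations (rotation i = S[i:]+S[:i]):
  rot[0] = oauaeoau$
  rot[1] = auaeoau$o
  rot[2] = uaeoau$oa
  rot[3] = aeoau$oau
  rot[4] = eoau$oaua
  rot[5] = oau$oauae
  rot[6] = au$oauaeo
  rot[7] = u$oauaeoa
  rot[8] = $oauaeoau
Sorted (with $ < everything):
  sorted[0] = $oauaeoau
  sorted[1] = aeoau$oau
  sorted[2] = au$oauaeo
  sorted[3] = auaeoau$o
  sorted[4] = eoau$oaua
  sorted[5] = oau$oauae
  sorted[6] = oauaeoau$
  sorted[7] = u$oauaeoa
  sorted[8] = uaeoau$oa
sorted[4] = eoau$oaua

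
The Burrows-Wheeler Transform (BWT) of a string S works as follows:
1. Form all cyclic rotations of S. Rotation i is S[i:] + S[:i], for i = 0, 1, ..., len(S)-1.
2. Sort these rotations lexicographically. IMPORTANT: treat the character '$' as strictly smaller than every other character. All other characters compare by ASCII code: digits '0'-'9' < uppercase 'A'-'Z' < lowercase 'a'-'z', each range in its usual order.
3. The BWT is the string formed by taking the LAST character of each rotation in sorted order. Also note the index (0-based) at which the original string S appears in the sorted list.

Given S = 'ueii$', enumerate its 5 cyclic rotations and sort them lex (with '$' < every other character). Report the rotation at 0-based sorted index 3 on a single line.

Answer: ii$ue

Derivation:
All 5 rotations (rotation i = S[i:]+S[:i]):
  rot[0] = ueii$
  rot[1] = eii$u
  rot[2] = ii$ue
  rot[3] = i$uei
  rot[4] = $ueii
Sorted (with $ < everything):
  sorted[0] = $ueii
  sorted[1] = eii$u
  sorted[2] = i$uei
  sorted[3] = ii$ue
  sorted[4] = ueii$
sorted[3] = ii$ue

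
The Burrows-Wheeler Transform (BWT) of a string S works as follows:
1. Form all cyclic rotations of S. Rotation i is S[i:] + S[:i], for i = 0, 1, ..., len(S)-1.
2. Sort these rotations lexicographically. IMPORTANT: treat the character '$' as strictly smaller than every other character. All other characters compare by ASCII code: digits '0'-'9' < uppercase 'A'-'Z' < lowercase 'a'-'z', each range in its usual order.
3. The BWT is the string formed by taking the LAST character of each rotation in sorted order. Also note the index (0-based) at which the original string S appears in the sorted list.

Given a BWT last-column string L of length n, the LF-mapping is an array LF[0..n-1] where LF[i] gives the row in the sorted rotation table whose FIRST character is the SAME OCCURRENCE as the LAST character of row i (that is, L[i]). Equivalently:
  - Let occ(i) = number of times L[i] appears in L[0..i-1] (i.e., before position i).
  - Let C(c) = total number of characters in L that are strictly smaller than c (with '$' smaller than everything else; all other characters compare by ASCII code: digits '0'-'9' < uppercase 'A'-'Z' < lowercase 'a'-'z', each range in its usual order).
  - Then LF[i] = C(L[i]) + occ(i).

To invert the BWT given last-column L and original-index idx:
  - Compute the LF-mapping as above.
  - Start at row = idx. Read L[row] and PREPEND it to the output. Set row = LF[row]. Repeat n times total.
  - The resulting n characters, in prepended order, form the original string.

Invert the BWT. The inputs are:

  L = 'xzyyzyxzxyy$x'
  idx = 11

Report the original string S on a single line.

Answer: zxzyyxyxyyzx$

Derivation:
LF mapping: 1 10 5 6 11 7 2 12 3 8 9 0 4
Walk LF starting at row 11, prepending L[row]:
  step 1: row=11, L[11]='$', prepend. Next row=LF[11]=0
  step 2: row=0, L[0]='x', prepend. Next row=LF[0]=1
  step 3: row=1, L[1]='z', prepend. Next row=LF[1]=10
  step 4: row=10, L[10]='y', prepend. Next row=LF[10]=9
  step 5: row=9, L[9]='y', prepend. Next row=LF[9]=8
  step 6: row=8, L[8]='x', prepend. Next row=LF[8]=3
  step 7: row=3, L[3]='y', prepend. Next row=LF[3]=6
  step 8: row=6, L[6]='x', prepend. Next row=LF[6]=2
  step 9: row=2, L[2]='y', prepend. Next row=LF[2]=5
  step 10: row=5, L[5]='y', prepend. Next row=LF[5]=7
  step 11: row=7, L[7]='z', prepend. Next row=LF[7]=12
  step 12: row=12, L[12]='x', prepend. Next row=LF[12]=4
  step 13: row=4, L[4]='z', prepend. Next row=LF[4]=11
Reversed output: zxzyyxyxyyzx$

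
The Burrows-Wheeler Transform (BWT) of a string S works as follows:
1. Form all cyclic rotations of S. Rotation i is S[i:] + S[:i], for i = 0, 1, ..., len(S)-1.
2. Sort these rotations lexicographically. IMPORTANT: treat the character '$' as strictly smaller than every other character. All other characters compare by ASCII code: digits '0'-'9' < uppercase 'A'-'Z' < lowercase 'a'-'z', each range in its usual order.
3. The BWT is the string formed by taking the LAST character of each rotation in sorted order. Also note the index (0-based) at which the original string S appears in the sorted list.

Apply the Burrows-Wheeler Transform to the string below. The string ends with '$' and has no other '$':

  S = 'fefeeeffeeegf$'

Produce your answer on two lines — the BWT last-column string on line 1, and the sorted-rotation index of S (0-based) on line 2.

Answer: fffeefeegef$ee
11

Derivation:
All 14 rotations (rotation i = S[i:]+S[:i]):
  rot[0] = fefeeeffeeegf$
  rot[1] = efeeeffeeegf$f
  rot[2] = feeeffeeegf$fe
  rot[3] = eeeffeeegf$fef
  rot[4] = eeffeeegf$fefe
  rot[5] = effeeegf$fefee
  rot[6] = ffeeegf$fefeee
  rot[7] = feeegf$fefeeef
  rot[8] = eeegf$fefeeeff
  rot[9] = eegf$fefeeeffe
  rot[10] = egf$fefeeeffee
  rot[11] = gf$fefeeeffeee
  rot[12] = f$fefeeeffeeeg
  rot[13] = $fefeeeffeeegf
Sorted (with $ < everything):
  sorted[0] = $fefeeeffeeegf  (last char: 'f')
  sorted[1] = eeeffeeegf$fef  (last char: 'f')
  sorted[2] = eeegf$fefeeeff  (last char: 'f')
  sorted[3] = eeffeeegf$fefe  (last char: 'e')
  sorted[4] = eegf$fefeeeffe  (last char: 'e')
  sorted[5] = efeeeffeeegf$f  (last char: 'f')
  sorted[6] = effeeegf$fefee  (last char: 'e')
  sorted[7] = egf$fefeeeffee  (last char: 'e')
  sorted[8] = f$fefeeeffeeeg  (last char: 'g')
  sorted[9] = feeeffeeegf$fe  (last char: 'e')
  sorted[10] = feeegf$fefeeef  (last char: 'f')
  sorted[11] = fefeeeffeeegf$  (last char: '$')
  sorted[12] = ffeeegf$fefeee  (last char: 'e')
  sorted[13] = gf$fefeeeffeee  (last char: 'e')
Last column: fffeefeegef$ee
Original string S is at sorted index 11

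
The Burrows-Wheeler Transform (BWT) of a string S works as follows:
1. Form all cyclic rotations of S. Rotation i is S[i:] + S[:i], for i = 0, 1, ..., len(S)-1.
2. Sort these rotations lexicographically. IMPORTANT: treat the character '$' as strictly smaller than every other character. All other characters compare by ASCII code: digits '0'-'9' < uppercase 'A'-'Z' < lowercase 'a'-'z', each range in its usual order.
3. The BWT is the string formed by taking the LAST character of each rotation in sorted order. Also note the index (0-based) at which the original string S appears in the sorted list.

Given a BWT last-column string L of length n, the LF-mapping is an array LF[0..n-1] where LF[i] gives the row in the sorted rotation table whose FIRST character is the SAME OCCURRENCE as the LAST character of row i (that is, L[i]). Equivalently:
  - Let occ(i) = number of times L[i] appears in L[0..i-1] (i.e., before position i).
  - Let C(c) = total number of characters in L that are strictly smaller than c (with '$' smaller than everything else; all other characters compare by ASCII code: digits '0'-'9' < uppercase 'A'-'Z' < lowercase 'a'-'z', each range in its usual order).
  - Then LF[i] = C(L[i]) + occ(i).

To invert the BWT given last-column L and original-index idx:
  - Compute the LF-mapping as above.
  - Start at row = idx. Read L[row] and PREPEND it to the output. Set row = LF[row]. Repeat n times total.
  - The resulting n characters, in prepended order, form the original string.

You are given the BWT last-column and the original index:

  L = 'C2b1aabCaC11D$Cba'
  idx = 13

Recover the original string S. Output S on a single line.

Answer: abbCCDaCb1a211aC$

Derivation:
LF mapping: 5 4 14 1 10 11 15 6 12 7 2 3 9 0 8 16 13
Walk LF starting at row 13, prepending L[row]:
  step 1: row=13, L[13]='$', prepend. Next row=LF[13]=0
  step 2: row=0, L[0]='C', prepend. Next row=LF[0]=5
  step 3: row=5, L[5]='a', prepend. Next row=LF[5]=11
  step 4: row=11, L[11]='1', prepend. Next row=LF[11]=3
  step 5: row=3, L[3]='1', prepend. Next row=LF[3]=1
  step 6: row=1, L[1]='2', prepend. Next row=LF[1]=4
  step 7: row=4, L[4]='a', prepend. Next row=LF[4]=10
  step 8: row=10, L[10]='1', prepend. Next row=LF[10]=2
  step 9: row=2, L[2]='b', prepend. Next row=LF[2]=14
  step 10: row=14, L[14]='C', prepend. Next row=LF[14]=8
  step 11: row=8, L[8]='a', prepend. Next row=LF[8]=12
  step 12: row=12, L[12]='D', prepend. Next row=LF[12]=9
  step 13: row=9, L[9]='C', prepend. Next row=LF[9]=7
  step 14: row=7, L[7]='C', prepend. Next row=LF[7]=6
  step 15: row=6, L[6]='b', prepend. Next row=LF[6]=15
  step 16: row=15, L[15]='b', prepend. Next row=LF[15]=16
  step 17: row=16, L[16]='a', prepend. Next row=LF[16]=13
Reversed output: abbCCDaCb1a211aC$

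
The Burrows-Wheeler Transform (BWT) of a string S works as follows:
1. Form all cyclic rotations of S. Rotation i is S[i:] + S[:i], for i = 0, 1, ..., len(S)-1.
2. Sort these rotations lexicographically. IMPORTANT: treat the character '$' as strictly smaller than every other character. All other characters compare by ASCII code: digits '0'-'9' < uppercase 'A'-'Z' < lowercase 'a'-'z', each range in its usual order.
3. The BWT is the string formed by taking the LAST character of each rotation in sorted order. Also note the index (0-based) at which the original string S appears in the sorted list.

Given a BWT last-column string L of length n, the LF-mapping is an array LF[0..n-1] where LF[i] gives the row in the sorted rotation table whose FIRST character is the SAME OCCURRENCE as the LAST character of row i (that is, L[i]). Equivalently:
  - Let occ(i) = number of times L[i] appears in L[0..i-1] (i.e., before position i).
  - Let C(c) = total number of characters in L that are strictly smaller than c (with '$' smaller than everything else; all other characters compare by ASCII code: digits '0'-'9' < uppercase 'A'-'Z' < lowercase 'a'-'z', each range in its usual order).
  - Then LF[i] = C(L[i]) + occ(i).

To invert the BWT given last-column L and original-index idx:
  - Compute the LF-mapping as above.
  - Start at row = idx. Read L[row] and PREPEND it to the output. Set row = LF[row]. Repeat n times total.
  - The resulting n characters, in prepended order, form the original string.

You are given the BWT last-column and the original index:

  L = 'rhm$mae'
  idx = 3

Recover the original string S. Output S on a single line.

Answer: hammer$

Derivation:
LF mapping: 6 3 4 0 5 1 2
Walk LF starting at row 3, prepending L[row]:
  step 1: row=3, L[3]='$', prepend. Next row=LF[3]=0
  step 2: row=0, L[0]='r', prepend. Next row=LF[0]=6
  step 3: row=6, L[6]='e', prepend. Next row=LF[6]=2
  step 4: row=2, L[2]='m', prepend. Next row=LF[2]=4
  step 5: row=4, L[4]='m', prepend. Next row=LF[4]=5
  step 6: row=5, L[5]='a', prepend. Next row=LF[5]=1
  step 7: row=1, L[1]='h', prepend. Next row=LF[1]=3
Reversed output: hammer$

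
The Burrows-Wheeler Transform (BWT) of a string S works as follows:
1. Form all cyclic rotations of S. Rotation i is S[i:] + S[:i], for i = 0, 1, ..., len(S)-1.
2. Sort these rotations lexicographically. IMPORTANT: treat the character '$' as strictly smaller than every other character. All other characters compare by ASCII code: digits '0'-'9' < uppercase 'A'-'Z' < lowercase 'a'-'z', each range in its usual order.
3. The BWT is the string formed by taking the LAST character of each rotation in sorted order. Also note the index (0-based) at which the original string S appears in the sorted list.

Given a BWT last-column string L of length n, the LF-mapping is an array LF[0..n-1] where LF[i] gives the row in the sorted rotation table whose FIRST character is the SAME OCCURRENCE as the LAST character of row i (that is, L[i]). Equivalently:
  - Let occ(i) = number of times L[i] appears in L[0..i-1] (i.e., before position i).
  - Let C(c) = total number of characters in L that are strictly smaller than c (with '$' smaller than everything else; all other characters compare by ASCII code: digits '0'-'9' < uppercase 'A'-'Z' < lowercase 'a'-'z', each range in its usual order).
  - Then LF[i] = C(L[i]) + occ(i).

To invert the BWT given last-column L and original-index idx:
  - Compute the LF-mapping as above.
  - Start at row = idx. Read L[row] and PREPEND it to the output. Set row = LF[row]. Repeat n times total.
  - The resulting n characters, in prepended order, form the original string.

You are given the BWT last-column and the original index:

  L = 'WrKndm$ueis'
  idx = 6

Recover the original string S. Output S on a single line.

Answer: misunderKW$

Derivation:
LF mapping: 2 8 1 7 3 6 0 10 4 5 9
Walk LF starting at row 6, prepending L[row]:
  step 1: row=6, L[6]='$', prepend. Next row=LF[6]=0
  step 2: row=0, L[0]='W', prepend. Next row=LF[0]=2
  step 3: row=2, L[2]='K', prepend. Next row=LF[2]=1
  step 4: row=1, L[1]='r', prepend. Next row=LF[1]=8
  step 5: row=8, L[8]='e', prepend. Next row=LF[8]=4
  step 6: row=4, L[4]='d', prepend. Next row=LF[4]=3
  step 7: row=3, L[3]='n', prepend. Next row=LF[3]=7
  step 8: row=7, L[7]='u', prepend. Next row=LF[7]=10
  step 9: row=10, L[10]='s', prepend. Next row=LF[10]=9
  step 10: row=9, L[9]='i', prepend. Next row=LF[9]=5
  step 11: row=5, L[5]='m', prepend. Next row=LF[5]=6
Reversed output: misunderKW$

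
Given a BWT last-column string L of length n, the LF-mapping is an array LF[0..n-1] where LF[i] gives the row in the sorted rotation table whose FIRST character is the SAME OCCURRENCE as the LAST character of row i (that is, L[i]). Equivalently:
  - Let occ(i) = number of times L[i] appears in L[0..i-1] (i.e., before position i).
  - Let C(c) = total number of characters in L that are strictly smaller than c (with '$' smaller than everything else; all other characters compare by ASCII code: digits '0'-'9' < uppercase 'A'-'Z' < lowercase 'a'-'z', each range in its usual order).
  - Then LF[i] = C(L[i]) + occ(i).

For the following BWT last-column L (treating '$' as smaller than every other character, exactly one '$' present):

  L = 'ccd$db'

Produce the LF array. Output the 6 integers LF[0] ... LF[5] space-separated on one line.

Char counts: '$':1, 'b':1, 'c':2, 'd':2
C (first-col start): C('$')=0, C('b')=1, C('c')=2, C('d')=4
L[0]='c': occ=0, LF[0]=C('c')+0=2+0=2
L[1]='c': occ=1, LF[1]=C('c')+1=2+1=3
L[2]='d': occ=0, LF[2]=C('d')+0=4+0=4
L[3]='$': occ=0, LF[3]=C('$')+0=0+0=0
L[4]='d': occ=1, LF[4]=C('d')+1=4+1=5
L[5]='b': occ=0, LF[5]=C('b')+0=1+0=1

Answer: 2 3 4 0 5 1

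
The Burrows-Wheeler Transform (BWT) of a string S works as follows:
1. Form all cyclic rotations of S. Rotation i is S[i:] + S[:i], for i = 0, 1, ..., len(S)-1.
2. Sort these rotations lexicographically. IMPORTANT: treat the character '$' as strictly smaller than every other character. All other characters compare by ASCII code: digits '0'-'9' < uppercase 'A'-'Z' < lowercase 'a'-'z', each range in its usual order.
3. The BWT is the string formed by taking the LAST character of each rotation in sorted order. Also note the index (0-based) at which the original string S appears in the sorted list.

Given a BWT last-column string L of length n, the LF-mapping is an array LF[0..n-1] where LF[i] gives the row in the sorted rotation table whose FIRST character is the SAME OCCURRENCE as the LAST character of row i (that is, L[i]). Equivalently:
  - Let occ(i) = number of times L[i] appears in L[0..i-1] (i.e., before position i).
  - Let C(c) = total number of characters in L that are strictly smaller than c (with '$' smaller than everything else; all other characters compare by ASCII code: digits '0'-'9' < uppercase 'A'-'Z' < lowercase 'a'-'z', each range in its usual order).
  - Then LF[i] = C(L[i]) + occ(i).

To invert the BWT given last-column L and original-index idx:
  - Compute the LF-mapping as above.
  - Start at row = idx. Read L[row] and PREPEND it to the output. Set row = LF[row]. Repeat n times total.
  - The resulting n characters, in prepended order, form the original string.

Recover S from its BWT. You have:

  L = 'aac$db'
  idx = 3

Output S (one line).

Answer: bdcaa$

Derivation:
LF mapping: 1 2 4 0 5 3
Walk LF starting at row 3, prepending L[row]:
  step 1: row=3, L[3]='$', prepend. Next row=LF[3]=0
  step 2: row=0, L[0]='a', prepend. Next row=LF[0]=1
  step 3: row=1, L[1]='a', prepend. Next row=LF[1]=2
  step 4: row=2, L[2]='c', prepend. Next row=LF[2]=4
  step 5: row=4, L[4]='d', prepend. Next row=LF[4]=5
  step 6: row=5, L[5]='b', prepend. Next row=LF[5]=3
Reversed output: bdcaa$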